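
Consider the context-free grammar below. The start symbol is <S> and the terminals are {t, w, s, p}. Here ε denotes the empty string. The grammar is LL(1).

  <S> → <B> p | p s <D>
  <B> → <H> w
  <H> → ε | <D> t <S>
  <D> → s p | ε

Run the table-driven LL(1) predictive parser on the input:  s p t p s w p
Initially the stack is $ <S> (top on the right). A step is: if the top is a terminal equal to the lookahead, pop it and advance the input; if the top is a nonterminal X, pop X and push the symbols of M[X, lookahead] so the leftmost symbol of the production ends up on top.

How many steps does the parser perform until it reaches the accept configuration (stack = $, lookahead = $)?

13

      Stack            Input            Action
   1  $ <S>            s p t p s w p $  expand <S> → <B> p
   2  $ p <B>          s p t p s w p $  expand <B> → <H> w
   3  $ p w <H>        s p t p s w p $  expand <H> → <D> t <S>
   4  $ p w <S> t <D>  s p t p s w p $  expand <D> → s p
   5  $ p w <S> t p s  s p t p s w p $  match s
   6  $ p w <S> t p    p t p s w p $    match p
   7  $ p w <S> t      t p s w p $      match t
   8  $ p w <S>        p s w p $        expand <S> → p s <D>
   9  $ p w <D> s p    p s w p $        match p
  10  $ p w <D> s      s w p $          match s
  11  $ p w <D>        w p $            expand <D> → ε
  12  $ p w            w p $            match w
  13  $ p              p $              match p
Accept reached after 13 steps.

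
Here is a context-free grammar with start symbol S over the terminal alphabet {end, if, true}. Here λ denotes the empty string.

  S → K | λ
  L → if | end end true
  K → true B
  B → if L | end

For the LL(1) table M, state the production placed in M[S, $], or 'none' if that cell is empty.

S → λ

FIRST(L): from L→if we get {if}; from L→end end true we get {end}. So FIRST(L) = {end, if}.
FIRST(K): from K→true B we get {true}. So FIRST(K) = {true}.
FIRST(B): from B→if L we get {if}; from B→end we get {end}. So FIRST(B) = {end, if}.
FIRST(S): from S→K we get {true}; from S→λ we get {λ}. So FIRST(S) = {λ, true}.
FOLLOW(S) includes $ since S is the start symbol.
FOLLOW(S): S appears on no right-hand side. Thus FOLLOW(S) = {$}.
For S → K: FIRST(K) = {true}, so it goes in M[S, t] for t ∈ {true}.
For S → λ: FIRST(λ) = {λ}, so it goes in M[S, t] for t ∈ {}; since λ ∈ FIRST, also for every t ∈ FOLLOW(S) = {$}.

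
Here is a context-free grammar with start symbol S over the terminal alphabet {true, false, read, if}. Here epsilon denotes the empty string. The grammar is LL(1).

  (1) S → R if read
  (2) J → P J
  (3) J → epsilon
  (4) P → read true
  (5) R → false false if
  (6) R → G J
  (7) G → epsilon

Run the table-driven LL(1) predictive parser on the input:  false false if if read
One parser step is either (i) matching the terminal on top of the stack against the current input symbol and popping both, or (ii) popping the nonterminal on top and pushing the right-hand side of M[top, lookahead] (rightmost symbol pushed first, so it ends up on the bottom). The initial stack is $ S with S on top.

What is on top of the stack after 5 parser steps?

step 1: stack=$ S  input=false false if if read $  — expand S → R if read
step 2: stack=$ read if R  input=false false if if read $  — expand R → false false if
step 3: stack=$ read if if false false  input=false false if if read $  — match false
step 4: stack=$ read if if false  input=false if if read $  — match false
step 5: stack=$ read if if  input=if if read $  — match if
Stack after step 5: $ read if (top = if).

if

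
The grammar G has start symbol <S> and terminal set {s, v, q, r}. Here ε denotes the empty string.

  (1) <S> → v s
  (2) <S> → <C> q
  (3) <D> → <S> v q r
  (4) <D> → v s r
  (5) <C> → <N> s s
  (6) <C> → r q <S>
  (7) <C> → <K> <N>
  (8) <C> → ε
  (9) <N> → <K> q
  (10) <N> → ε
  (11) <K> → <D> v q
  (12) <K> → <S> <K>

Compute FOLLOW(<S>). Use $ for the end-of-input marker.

{$, q, r, s, v}

FIRST(<S>) = {q, r, s, v}  (via <C> q)
FIRST(<D>) = {q, r, s, v}  (via <S> v q r)
FIRST(<K>) = {q, r, s, v}  (via <D> v q, <S> <K>)
FIRST(<N>) = {ε, q, r, s, v}  (via <K> q)
FIRST(<C>) = {ε, q, r, s, v}  (via <N> s s, <K> <N>)
FOLLOW(<S>) includes $ since <S> is the start symbol.
FOLLOW(<D>): in <K>→<D> v q, <D> is followed by v q with FIRST {v}. Thus FOLLOW(<D>) = {v}.
FOLLOW(<C>): in <S>→<C> q, <C> is followed by q with FIRST {q}. Thus FOLLOW(<C>) = {q}.
FOLLOW(<S>): in <D>→<S> v q r, <S> is followed by v q r with FIRST {v}; in <C>→r q <S>, the suffix after <S> is empty, so FOLLOW(<S>) ⊇ FOLLOW(<C>) = {q}; in <K>→<S> <K>, <S> is followed by <K> with FIRST {q, r, s, v}. Thus FOLLOW(<S>) = {$, q, r, s, v}.
FOLLOW(<N>): in <C>→<N> s s, <N> is followed by s s with FIRST {s}; in <C>→<K> <N>, the suffix after <N> is empty, so FOLLOW(<N>) ⊇ FOLLOW(<C>) = {q}. Thus FOLLOW(<N>) = {q, s}.
FOLLOW(<K>): in <C>→<K> <N>, <K> is followed by <N> with FIRST {ε, q, r, s, v}; in <C>→<K> <N>, the suffix after <K> is nullable, so FOLLOW(<K>) ⊇ FOLLOW(<C>) = {q}; in <N>→<K> q, <K> is followed by q with FIRST {q}; in <K>→<S> <K>, the suffix after <K> is empty (adds nothing new). Thus FOLLOW(<K>) = {q, r, s, v}.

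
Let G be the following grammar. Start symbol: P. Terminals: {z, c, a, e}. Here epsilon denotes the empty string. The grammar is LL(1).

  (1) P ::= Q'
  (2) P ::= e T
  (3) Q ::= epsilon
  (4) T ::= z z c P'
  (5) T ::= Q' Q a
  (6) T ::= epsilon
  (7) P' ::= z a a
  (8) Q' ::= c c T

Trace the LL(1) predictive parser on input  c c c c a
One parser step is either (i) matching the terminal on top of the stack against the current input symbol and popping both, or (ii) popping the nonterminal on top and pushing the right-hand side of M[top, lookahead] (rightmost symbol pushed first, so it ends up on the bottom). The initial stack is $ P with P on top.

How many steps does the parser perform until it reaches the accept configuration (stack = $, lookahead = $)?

step 1: stack=$ P  input=c c c c a $  — expand P ::= Q'
step 2: stack=$ Q'  input=c c c c a $  — expand Q' ::= c c T
step 3: stack=$ T c c  input=c c c c a $  — match c
step 4: stack=$ T c  input=c c c a $  — match c
step 5: stack=$ T  input=c c a $  — expand T ::= Q' Q a
step 6: stack=$ a Q Q'  input=c c a $  — expand Q' ::= c c T
step 7: stack=$ a Q T c c  input=c c a $  — match c
step 8: stack=$ a Q T c  input=c a $  — match c
step 9: stack=$ a Q T  input=a $  — expand T ::= epsilon
step 10: stack=$ a Q  input=a $  — expand Q ::= epsilon
step 11: stack=$ a  input=a $  — match a
Accept reached after 11 steps.

11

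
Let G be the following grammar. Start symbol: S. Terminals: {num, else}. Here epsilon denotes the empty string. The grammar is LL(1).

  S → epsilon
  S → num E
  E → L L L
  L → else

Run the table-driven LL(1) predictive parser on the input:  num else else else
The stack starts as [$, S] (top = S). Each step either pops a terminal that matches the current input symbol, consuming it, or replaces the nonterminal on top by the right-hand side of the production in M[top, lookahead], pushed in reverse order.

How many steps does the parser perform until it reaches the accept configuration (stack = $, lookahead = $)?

9

     Stack       Input                 Action
  1  $ S         num else else else $  expand S → num E
  2  $ E num     num else else else $  match num
  3  $ E         else else else $      expand E → L L L
  4  $ L L L     else else else $      expand L → else
  5  $ L L else  else else else $      match else
  6  $ L L       else else $           expand L → else
  7  $ L else    else else $           match else
  8  $ L         else $                expand L → else
  9  $ else      else $                match else
Accept reached after 9 steps.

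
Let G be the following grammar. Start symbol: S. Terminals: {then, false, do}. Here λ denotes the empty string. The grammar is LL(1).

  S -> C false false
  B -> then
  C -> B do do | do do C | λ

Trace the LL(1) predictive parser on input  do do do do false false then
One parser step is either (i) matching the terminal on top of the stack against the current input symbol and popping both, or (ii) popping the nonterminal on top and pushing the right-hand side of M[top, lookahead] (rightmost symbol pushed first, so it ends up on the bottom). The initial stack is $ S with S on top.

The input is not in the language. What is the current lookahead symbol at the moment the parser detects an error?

step 1: stack=$ S  input=do do do do false false then $  — expand S -> C false false
step 2: stack=$ false false C  input=do do do do false false then $  — expand C -> do do C
step 3: stack=$ false false C do do  input=do do do do false false then $  — match do
step 4: stack=$ false false C do  input=do do do false false then $  — match do
step 5: stack=$ false false C  input=do do false false then $  — expand C -> do do C
step 6: stack=$ false false C do do  input=do do false false then $  — match do
step 7: stack=$ false false C do  input=do false false then $  — match do
step 8: stack=$ false false C  input=false false then $  — expand C -> λ
step 9: stack=$ false false  input=false false then $  — match false
step 10: stack=$ false  input=false then $  — match false
step 11: stack=$  input=then $  — error: stack empty but input remains

then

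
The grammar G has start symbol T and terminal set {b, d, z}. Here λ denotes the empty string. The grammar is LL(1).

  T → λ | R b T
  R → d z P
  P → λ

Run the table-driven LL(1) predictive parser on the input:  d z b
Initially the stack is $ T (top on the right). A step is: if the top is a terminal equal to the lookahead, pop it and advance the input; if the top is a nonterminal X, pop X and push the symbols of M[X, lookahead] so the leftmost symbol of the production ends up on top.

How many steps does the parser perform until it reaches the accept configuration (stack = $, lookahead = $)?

step 1: stack=$ T  input=d z b $  — expand T → R b T
step 2: stack=$ T b R  input=d z b $  — expand R → d z P
step 3: stack=$ T b P z d  input=d z b $  — match d
step 4: stack=$ T b P z  input=z b $  — match z
step 5: stack=$ T b P  input=b $  — expand P → λ
step 6: stack=$ T b  input=b $  — match b
step 7: stack=$ T  input=$  — expand T → λ
Accept reached after 7 steps.

7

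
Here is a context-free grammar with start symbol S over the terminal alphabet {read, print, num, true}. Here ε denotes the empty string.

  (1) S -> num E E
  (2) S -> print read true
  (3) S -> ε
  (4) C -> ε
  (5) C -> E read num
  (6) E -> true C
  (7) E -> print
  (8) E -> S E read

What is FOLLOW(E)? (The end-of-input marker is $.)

FIRST(S): from S->num E E we get {num}; from S->print read true we get {print}; from S->ε we get {ε}. So FIRST(S) = {ε, num, print}.
FIRST(E): from E->true C we get {true}; from E->print we get {print}; from E->S E read we get {num, print, true}. So FIRST(E) = {num, print, true}.
FIRST(C): from C->ε we get {ε}; from C->E read num we get {num, print, true}. So FIRST(C) = {ε, num, print, true}.
FOLLOW(S) includes $ since S is the start symbol.
FOLLOW(S): in E->S E read, S is followed by E read with FIRST {num, print, true}. Thus FOLLOW(S) = {$, num, print, true}.
FOLLOW(E): in S->num E E (occurrence 1), E is followed by E with FIRST {num, print, true}; in S->num E E (occurrence 2), the suffix after E is empty, so FOLLOW(E) ⊇ FOLLOW(S) = {$, num, print, true}; in C->E read num, E is followed by read num with FIRST {read}; in E->S E read, E is followed by read with FIRST {read}. Thus FOLLOW(E) = {$, num, print, read, true}.
FOLLOW(C): in E->true C, the suffix after C is empty, so FOLLOW(C) ⊇ FOLLOW(E) = {$, num, print, read, true}. Thus FOLLOW(C) = {$, num, print, read, true}.

{$, num, print, read, true}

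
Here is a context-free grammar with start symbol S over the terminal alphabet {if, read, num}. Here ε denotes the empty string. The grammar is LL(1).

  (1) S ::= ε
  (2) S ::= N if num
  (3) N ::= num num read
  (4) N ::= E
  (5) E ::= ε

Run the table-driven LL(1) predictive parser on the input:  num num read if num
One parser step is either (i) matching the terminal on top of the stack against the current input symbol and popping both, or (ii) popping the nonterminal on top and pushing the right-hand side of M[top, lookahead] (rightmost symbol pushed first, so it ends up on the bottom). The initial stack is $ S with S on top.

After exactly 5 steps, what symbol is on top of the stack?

     Stack                  Input                  Action
  1  $ S                    num num read if num $  expand S ::= N if num
  2  $ num if N             num num read if num $  expand N ::= num num read
  3  $ num if read num num  num num read if num $  match num
  4  $ num if read num      num read if num $      match num
  5  $ num if read          read if num $          match read
Stack after step 5: $ num if (top = if).

if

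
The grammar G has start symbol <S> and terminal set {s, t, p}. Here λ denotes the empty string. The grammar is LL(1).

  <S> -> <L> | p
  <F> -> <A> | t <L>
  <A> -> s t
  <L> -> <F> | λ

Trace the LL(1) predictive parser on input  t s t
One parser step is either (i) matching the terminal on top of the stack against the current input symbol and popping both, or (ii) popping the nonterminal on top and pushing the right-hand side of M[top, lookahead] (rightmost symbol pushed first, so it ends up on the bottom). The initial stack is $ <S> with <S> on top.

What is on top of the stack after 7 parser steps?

s

     Stack    Input    Action
  1  $ <S>    t s t $  expand <S> -> <L>
  2  $ <L>    t s t $  expand <L> -> <F>
  3  $ <F>    t s t $  expand <F> -> t <L>
  4  $ <L> t  t s t $  match t
  5  $ <L>    s t $    expand <L> -> <F>
  6  $ <F>    s t $    expand <F> -> <A>
  7  $ <A>    s t $    expand <A> -> s t
Stack after step 7: $ t s (top = s).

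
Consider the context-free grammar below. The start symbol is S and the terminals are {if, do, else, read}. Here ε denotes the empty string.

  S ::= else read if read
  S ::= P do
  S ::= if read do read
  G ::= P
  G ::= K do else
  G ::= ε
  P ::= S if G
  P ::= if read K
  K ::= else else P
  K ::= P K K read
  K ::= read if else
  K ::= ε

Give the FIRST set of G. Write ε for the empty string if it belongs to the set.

{ε, do, else, if, read}

FIRST(S): from S::=else read if read we get {else}; from S::=P do we get {else, if}; from S::=if read do read we get {if}. So FIRST(S) = {else, if}.
FIRST(P): from P::=S if G we get {else, if}; from P::=if read K we get {if}. So FIRST(P) = {else, if}.
FIRST(K): from K::=else else P we get {else}; from K::=P K K read we get {else, if}; from K::=read if else we get {read}; from K::=ε we get {ε}. So FIRST(K) = {ε, else, if, read}.
FIRST(G): from G::=P we get {else, if}; from G::=K do else we get {do, else, if, read}; from G::=ε we get {ε}. So FIRST(G) = {ε, do, else, if, read}.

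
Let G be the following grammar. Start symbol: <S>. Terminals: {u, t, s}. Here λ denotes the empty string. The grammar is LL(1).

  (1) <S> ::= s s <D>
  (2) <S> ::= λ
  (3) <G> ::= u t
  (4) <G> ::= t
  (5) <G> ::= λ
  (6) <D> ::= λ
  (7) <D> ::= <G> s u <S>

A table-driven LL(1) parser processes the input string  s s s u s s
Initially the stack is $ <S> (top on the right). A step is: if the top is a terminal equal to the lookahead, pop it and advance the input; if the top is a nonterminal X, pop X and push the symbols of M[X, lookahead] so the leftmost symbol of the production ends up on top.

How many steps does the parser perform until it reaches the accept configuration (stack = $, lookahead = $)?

      Stack          Input          Action
   1  $ <S>          s s s u s s $  expand <S> ::= s s <D>
   2  $ <D> s s      s s s u s s $  match s
   3  $ <D> s        s s u s s $    match s
   4  $ <D>          s u s s $      expand <D> ::= <G> s u <S>
   5  $ <S> u s <G>  s u s s $      expand <G> ::= λ
   6  $ <S> u s      s u s s $      match s
   7  $ <S> u        u s s $        match u
   8  $ <S>          s s $          expand <S> ::= s s <D>
   9  $ <D> s s      s s $          match s
  10  $ <D> s        s $            match s
  11  $ <D>          $              expand <D> ::= λ
Accept reached after 11 steps.

11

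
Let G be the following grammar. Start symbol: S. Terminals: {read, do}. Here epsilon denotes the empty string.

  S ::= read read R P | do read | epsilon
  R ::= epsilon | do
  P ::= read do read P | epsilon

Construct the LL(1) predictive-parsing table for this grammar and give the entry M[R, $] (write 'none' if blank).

FIRST(S) = {epsilon, do, read}
FIRST(R) = {epsilon, do}
FIRST(P) = {epsilon, read}
FOLLOW(S) includes $ since S is the start symbol.
FOLLOW(S): S appears on no right-hand side. Thus FOLLOW(S) = {$}.
FOLLOW(R): in S::=read read R P, R is followed by P with FIRST {epsilon, read}; in S::=read read R P, the suffix after R is nullable, so FOLLOW(R) ⊇ FOLLOW(S) = {$}. Thus FOLLOW(R) = {$, read}.
For R ::= epsilon: FIRST(epsilon) = {epsilon}, so it goes in M[R, t] for t ∈ {}; since epsilon ∈ FIRST, also for every t ∈ FOLLOW(R) = {$, read}.
For R ::= do: FIRST(do) = {do}, so it goes in M[R, t] for t ∈ {do}.

R ::= epsilon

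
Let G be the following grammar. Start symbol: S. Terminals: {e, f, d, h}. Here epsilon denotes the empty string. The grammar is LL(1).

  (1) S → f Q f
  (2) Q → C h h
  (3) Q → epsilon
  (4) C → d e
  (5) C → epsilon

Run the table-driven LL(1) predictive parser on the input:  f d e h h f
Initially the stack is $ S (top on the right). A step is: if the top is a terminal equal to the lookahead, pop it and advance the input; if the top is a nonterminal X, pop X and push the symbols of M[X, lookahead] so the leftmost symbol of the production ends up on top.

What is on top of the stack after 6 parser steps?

     Stack        Input          Action
  1  $ S          f d e h h f $  expand S → f Q f
  2  $ f Q f      f d e h h f $  match f
  3  $ f Q        d e h h f $    expand Q → C h h
  4  $ f h h C    d e h h f $    expand C → d e
  5  $ f h h e d  d e h h f $    match d
  6  $ f h h e    e h h f $      match e
Stack after step 6: $ f h h (top = h).

h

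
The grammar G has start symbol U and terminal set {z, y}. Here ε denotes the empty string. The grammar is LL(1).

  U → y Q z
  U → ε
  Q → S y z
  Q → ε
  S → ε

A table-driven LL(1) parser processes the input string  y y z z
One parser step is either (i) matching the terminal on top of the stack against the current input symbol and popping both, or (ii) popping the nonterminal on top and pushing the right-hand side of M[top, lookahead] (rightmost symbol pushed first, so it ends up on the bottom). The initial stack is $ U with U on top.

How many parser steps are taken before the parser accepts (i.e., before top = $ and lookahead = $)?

     Stack      Input      Action
  1  $ U        y y z z $  expand U → y Q z
  2  $ z Q y    y y z z $  match y
  3  $ z Q      y z z $    expand Q → S y z
  4  $ z z y S  y z z $    expand S → ε
  5  $ z z y    y z z $    match y
  6  $ z z      z z $      match z
  7  $ z        z $        match z
Accept reached after 7 steps.

7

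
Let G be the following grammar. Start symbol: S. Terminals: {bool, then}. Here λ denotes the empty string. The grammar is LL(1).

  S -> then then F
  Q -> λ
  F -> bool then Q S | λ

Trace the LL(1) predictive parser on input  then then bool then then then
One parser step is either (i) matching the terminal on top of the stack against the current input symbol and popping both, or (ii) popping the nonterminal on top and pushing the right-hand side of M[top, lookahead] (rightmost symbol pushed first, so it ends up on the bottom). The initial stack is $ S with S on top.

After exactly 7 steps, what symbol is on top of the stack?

step 1: stack=$ S  input=then then bool then then then $  — expand S -> then then F
step 2: stack=$ F then then  input=then then bool then then then $  — match then
step 3: stack=$ F then  input=then bool then then then $  — match then
step 4: stack=$ F  input=bool then then then $  — expand F -> bool then Q S
step 5: stack=$ S Q then bool  input=bool then then then $  — match bool
step 6: stack=$ S Q then  input=then then then $  — match then
step 7: stack=$ S Q  input=then then $  — expand Q -> λ
Stack after step 7: $ S (top = S).

S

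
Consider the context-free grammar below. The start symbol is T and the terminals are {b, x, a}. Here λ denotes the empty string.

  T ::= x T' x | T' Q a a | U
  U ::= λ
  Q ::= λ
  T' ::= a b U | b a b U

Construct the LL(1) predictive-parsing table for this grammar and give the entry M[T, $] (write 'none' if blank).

FIRST(U): from U::=λ we get {λ}. So FIRST(U) = {λ}.
FIRST(Q): from Q::=λ we get {λ}. So FIRST(Q) = {λ}.
FIRST(T'): from T'::=a b U we get {a}; from T'::=b a b U we get {b}. So FIRST(T') = {a, b}.
FIRST(T): from T::=x T' x we get {x}; from T::=T' Q a a we get {a, b}; from T::=U we get {λ}. So FIRST(T) = {λ, a, b, x}.
FOLLOW(T) includes $ since T is the start symbol.
FOLLOW(T): T appears on no right-hand side. Thus FOLLOW(T) = {$}.
For T ::= x T' x: FIRST(x T' x) = {x}, so it goes in M[T, t] for t ∈ {x}.
For T ::= T' Q a a: FIRST(T' Q a a) = {a, b}, so it goes in M[T, t] for t ∈ {a, b}.
For T ::= U: FIRST(U) = {λ}, so it goes in M[T, t] for t ∈ {}; since λ ∈ FIRST, also for every t ∈ FOLLOW(T) = {$}.

T ::= U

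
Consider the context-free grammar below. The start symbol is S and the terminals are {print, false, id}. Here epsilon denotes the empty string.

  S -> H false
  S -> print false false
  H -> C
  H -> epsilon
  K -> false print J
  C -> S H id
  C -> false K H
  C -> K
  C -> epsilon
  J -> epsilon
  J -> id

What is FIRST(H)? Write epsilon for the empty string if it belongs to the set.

FIRST(K) = {false}
FIRST(J) = {epsilon, id}
FIRST(S) = {false, print}  (via H false)
FIRST(C) = {epsilon, false, print}  (via S H id, K)
FIRST(H) = {epsilon, false, print}  (via C)

{epsilon, false, print}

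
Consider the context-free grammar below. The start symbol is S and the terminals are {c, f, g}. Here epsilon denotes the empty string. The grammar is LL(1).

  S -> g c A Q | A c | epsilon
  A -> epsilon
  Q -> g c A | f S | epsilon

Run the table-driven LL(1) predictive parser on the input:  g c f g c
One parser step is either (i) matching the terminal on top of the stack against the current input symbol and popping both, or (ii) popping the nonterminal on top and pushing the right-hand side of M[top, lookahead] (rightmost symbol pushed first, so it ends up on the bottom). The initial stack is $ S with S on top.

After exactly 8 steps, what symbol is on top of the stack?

     Stack      Input        Action
  1  $ S        g c f g c $  expand S -> g c A Q
  2  $ Q A c g  g c f g c $  match g
  3  $ Q A c    c f g c $    match c
  4  $ Q A      f g c $      expand A -> epsilon
  5  $ Q        f g c $      expand Q -> f S
  6  $ S f      f g c $      match f
  7  $ S        g c $        expand S -> g c A Q
  8  $ Q A c g  g c $        match g
Stack after step 8: $ Q A c (top = c).

c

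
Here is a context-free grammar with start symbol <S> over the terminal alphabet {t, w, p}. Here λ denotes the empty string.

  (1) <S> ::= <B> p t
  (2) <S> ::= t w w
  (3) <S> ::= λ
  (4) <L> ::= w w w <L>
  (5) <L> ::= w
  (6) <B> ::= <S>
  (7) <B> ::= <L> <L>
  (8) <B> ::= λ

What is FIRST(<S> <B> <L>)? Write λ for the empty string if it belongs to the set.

FIRST(<L>): from <L>::=w w w <L> we get {w}; from <L>::=w we get {w}. So FIRST(<L>) = {w}.
FIRST(<S>): from <S>::=<B> p t we get {p, t, w}; from <S>::=t w w we get {t}; from <S>::=λ we get {λ}. So FIRST(<S>) = {λ, p, t, w}.
FIRST(<B>): from <B>::=<S> we get {λ, p, t, w}; from <B>::=<L> <L> we get {w}; from <B>::=λ we get {λ}. So FIRST(<B>) = {λ, p, t, w}.
FIRST(<S> <B> <L>): take FIRST of each symbol in turn, carrying on past any symbol whose FIRST contains λ; result {p, t, w}.

{p, t, w}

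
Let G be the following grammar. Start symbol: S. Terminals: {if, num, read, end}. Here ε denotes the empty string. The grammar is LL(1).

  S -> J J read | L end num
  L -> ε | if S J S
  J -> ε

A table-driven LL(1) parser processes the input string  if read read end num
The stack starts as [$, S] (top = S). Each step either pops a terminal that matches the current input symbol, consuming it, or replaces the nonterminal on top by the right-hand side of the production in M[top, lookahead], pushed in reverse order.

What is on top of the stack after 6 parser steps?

read

step 1: stack=$ S  input=if read read end num $  — expand S -> L end num
step 2: stack=$ num end L  input=if read read end num $  — expand L -> if S J S
step 3: stack=$ num end S J S if  input=if read read end num $  — match if
step 4: stack=$ num end S J S  input=read read end num $  — expand S -> J J read
step 5: stack=$ num end S J read J J  input=read read end num $  — expand J -> ε
step 6: stack=$ num end S J read J  input=read read end num $  — expand J -> ε
Stack after step 6: $ num end S J read (top = read).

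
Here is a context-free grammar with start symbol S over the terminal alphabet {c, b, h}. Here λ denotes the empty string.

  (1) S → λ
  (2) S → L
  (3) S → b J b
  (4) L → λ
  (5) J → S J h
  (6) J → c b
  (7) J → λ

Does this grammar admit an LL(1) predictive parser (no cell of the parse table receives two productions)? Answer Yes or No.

FIRST(S) = {λ, b}
FIRST(L) = {λ}
FIRST(J) = {λ, b, c, h}
FOLLOW(S) = {$, b, c, h}
FOLLOW(L) = {$, b, c, h}
FOLLOW(J) = {b, h}
Cell M[J, b] receives both J → S J h and J → λ — the grammar is not LL(1).

No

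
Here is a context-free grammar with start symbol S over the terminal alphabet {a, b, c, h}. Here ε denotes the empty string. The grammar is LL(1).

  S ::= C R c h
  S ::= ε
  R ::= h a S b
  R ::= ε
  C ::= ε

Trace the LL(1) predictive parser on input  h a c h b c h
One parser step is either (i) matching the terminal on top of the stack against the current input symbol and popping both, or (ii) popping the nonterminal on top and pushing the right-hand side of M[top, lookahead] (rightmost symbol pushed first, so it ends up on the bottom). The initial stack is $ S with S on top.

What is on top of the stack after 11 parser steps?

step 1: stack=$ S  input=h a c h b c h $  — expand S ::= C R c h
step 2: stack=$ h c R C  input=h a c h b c h $  — expand C ::= ε
step 3: stack=$ h c R  input=h a c h b c h $  — expand R ::= h a S b
step 4: stack=$ h c b S a h  input=h a c h b c h $  — match h
step 5: stack=$ h c b S a  input=a c h b c h $  — match a
step 6: stack=$ h c b S  input=c h b c h $  — expand S ::= C R c h
step 7: stack=$ h c b h c R C  input=c h b c h $  — expand C ::= ε
step 8: stack=$ h c b h c R  input=c h b c h $  — expand R ::= ε
step 9: stack=$ h c b h c  input=c h b c h $  — match c
step 10: stack=$ h c b h  input=h b c h $  — match h
step 11: stack=$ h c b  input=b c h $  — match b
Stack after step 11: $ h c (top = c).

c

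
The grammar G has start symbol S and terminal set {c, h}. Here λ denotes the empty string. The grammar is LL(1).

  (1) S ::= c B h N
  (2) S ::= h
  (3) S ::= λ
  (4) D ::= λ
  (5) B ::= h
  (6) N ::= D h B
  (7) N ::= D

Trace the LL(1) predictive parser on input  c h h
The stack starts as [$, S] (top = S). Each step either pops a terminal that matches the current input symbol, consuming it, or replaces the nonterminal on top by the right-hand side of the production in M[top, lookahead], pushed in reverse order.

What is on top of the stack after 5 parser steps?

N

step 1: stack=$ S  input=c h h $  — expand S ::= c B h N
step 2: stack=$ N h B c  input=c h h $  — match c
step 3: stack=$ N h B  input=h h $  — expand B ::= h
step 4: stack=$ N h h  input=h h $  — match h
step 5: stack=$ N h  input=h $  — match h
Stack after step 5: $ N (top = N).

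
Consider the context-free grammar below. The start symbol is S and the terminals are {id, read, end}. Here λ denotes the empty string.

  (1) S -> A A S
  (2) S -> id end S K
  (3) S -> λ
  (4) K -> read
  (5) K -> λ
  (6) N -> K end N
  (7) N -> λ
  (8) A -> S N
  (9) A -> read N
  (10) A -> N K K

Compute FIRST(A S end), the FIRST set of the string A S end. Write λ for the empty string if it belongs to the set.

{end, id, read}

FIRST(K): from K->read we get {read}; from K->λ we get {λ}. So FIRST(K) = {λ, read}.
FIRST(N): from N->K end N we get {end, read}; from N->λ we get {λ}. So FIRST(N) = {λ, end, read}.
FIRST(S): from S->A A S we get {λ, end, id, read}; from S->id end S K we get {id}; from S->λ we get {λ}. So FIRST(S) = {λ, end, id, read}.
FIRST(A): from A->S N we get {λ, end, id, read}; from A->read N we get {read}; from A->N K K we get {λ, end, read}. So FIRST(A) = {λ, end, id, read}.
FIRST(A S end): take FIRST of each symbol in turn, carrying on past any symbol whose FIRST contains λ; result {end, id, read}.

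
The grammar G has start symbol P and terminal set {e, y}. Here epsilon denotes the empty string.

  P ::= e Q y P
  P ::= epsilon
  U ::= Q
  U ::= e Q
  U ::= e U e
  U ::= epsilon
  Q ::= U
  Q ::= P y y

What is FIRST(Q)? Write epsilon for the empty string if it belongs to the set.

{epsilon, e, y}

FIRST(P) = {epsilon, e}
FIRST(U) = {epsilon, e, y}  (via Q)
FIRST(Q) = {epsilon, e, y}  (via U, P y y)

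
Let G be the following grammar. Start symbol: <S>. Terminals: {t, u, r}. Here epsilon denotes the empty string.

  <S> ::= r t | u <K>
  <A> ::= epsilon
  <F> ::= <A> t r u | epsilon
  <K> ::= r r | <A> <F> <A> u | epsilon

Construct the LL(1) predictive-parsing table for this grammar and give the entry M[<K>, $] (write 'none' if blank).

<K> ::= epsilon

FIRST(<S>) = {r, u}
FIRST(<A>) = {epsilon}
FIRST(<F>) = {epsilon, t}  (via <A> t r u)
FIRST(<K>) = {epsilon, r, t, u}  (via <A> <F> <A> u)
FOLLOW(<S>) includes $ since <S> is the start symbol.
FOLLOW(<S>): <S> appears on no right-hand side. Thus FOLLOW(<S>) = {$}.
FOLLOW(<K>): in <S>::=u <K>, the suffix after <K> is empty, so FOLLOW(<K>) ⊇ FOLLOW(<S>) = {$}. Thus FOLLOW(<K>) = {$}.
For <K> ::= r r: FIRST(r r) = {r}, so it goes in M[<K>, t] for t ∈ {r}.
For <K> ::= <A> <F> <A> u: FIRST(<A> <F> <A> u) = {t, u}, so it goes in M[<K>, t] for t ∈ {t, u}.
For <K> ::= epsilon: FIRST(epsilon) = {epsilon}, so it goes in M[<K>, t] for t ∈ {}; since epsilon ∈ FIRST, also for every t ∈ FOLLOW(<K>) = {$}.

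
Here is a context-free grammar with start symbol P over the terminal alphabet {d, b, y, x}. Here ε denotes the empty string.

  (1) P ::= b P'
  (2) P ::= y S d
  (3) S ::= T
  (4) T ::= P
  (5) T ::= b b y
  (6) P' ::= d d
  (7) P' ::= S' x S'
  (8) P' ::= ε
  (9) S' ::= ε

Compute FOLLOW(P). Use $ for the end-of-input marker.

{$, d}

FIRST(P) = {b, y}
FIRST(S') = {ε}
FIRST(T) = {b, y}  (via P)
FIRST(P') = {ε, d, x}  (via S' x S')
FIRST(S) = {b, y}  (via T)
FOLLOW(P) includes $ since P is the start symbol.
FOLLOW(S): in P::=y S d, S is followed by d with FIRST {d}. Thus FOLLOW(S) = {d}.
FOLLOW(T): in S::=T, the suffix after T is empty, so FOLLOW(T) ⊇ FOLLOW(S) = {d}. Thus FOLLOW(T) = {d}.
FOLLOW(P): in T::=P, the suffix after P is empty, so FOLLOW(P) ⊇ FOLLOW(T) = {d}. Thus FOLLOW(P) = {$, d}.
FOLLOW(P'): in P::=b P', the suffix after P' is empty, so FOLLOW(P') ⊇ FOLLOW(P) = {$, d}. Thus FOLLOW(P') = {$, d}.
FOLLOW(S'): in P'::=S' x S' (occurrence 1), S' is followed by x S' with FIRST {x}; in P'::=S' x S' (occurrence 2), the suffix after S' is empty, so FOLLOW(S') ⊇ FOLLOW(P') = {$, d}. Thus FOLLOW(S') = {$, d, x}.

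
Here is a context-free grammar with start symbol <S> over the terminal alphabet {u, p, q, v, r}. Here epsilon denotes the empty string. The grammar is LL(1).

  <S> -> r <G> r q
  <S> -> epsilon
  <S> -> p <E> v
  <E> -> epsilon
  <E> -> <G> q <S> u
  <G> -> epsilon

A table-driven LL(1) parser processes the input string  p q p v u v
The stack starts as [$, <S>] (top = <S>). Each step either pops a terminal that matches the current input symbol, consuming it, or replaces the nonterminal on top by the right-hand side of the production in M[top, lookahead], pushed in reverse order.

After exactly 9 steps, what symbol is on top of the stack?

step 1: stack=$ <S>  input=p q p v u v $  — expand <S> -> p <E> v
step 2: stack=$ v <E> p  input=p q p v u v $  — match p
step 3: stack=$ v <E>  input=q p v u v $  — expand <E> -> <G> q <S> u
step 4: stack=$ v u <S> q <G>  input=q p v u v $  — expand <G> -> epsilon
step 5: stack=$ v u <S> q  input=q p v u v $  — match q
step 6: stack=$ v u <S>  input=p v u v $  — expand <S> -> p <E> v
step 7: stack=$ v u v <E> p  input=p v u v $  — match p
step 8: stack=$ v u v <E>  input=v u v $  — expand <E> -> epsilon
step 9: stack=$ v u v  input=v u v $  — match v
Stack after step 9: $ v u (top = u).

u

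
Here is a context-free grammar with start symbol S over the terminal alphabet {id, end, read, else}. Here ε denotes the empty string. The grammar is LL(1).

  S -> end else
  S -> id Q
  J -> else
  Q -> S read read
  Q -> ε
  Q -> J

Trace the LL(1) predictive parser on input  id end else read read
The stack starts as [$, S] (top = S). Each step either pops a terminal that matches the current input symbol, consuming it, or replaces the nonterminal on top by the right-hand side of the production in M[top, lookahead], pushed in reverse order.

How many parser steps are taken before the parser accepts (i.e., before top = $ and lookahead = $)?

     Stack                 Input                    Action
  1  $ S                   id end else read read $  expand S -> id Q
  2  $ Q id                id end else read read $  match id
  3  $ Q                   end else read read $     expand Q -> S read read
  4  $ read read S         end else read read $     expand S -> end else
  5  $ read read else end  end else read read $     match end
  6  $ read read else      else read read $         match else
  7  $ read read           read read $              match read
  8  $ read                read $                   match read
Accept reached after 8 steps.

8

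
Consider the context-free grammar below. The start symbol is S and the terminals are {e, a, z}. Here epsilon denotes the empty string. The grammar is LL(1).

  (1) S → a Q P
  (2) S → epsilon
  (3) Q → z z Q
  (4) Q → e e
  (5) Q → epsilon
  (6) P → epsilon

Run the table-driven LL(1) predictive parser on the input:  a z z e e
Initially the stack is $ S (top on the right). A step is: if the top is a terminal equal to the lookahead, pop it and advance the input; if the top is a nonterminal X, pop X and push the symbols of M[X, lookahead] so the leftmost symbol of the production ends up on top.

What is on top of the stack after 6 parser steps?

step 1: stack=$ S  input=a z z e e $  — expand S → a Q P
step 2: stack=$ P Q a  input=a z z e e $  — match a
step 3: stack=$ P Q  input=z z e e $  — expand Q → z z Q
step 4: stack=$ P Q z z  input=z z e e $  — match z
step 5: stack=$ P Q z  input=z e e $  — match z
step 6: stack=$ P Q  input=e e $  — expand Q → e e
Stack after step 6: $ P e e (top = e).

e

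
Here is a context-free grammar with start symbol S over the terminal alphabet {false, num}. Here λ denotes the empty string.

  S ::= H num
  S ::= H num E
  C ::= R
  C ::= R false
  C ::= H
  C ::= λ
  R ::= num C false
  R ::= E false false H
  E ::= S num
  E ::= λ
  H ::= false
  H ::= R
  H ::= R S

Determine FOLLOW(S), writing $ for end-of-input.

{$, false, num}

FIRST(S): from S::=H num we get {false, num}; from S::=H num E we get {false, num}. So FIRST(S) = {false, num}.
FIRST(E): from E::=S num we get {false, num}; from E::=λ we get {λ}. So FIRST(E) = {λ, false, num}.
FIRST(R): from R::=num C false we get {num}; from R::=E false false H we get {false, num}. So FIRST(R) = {false, num}.
FIRST(H): from H::=false we get {false}; from H::=R we get {false, num}; from H::=R S we get {false, num}. So FIRST(H) = {false, num}.
FIRST(C): from C::=R we get {false, num}; from C::=R false we get {false, num}; from C::=H we get {false, num}; from C::=λ we get {λ}. So FIRST(C) = {λ, false, num}.
FOLLOW(S) includes $ since S is the start symbol.
FOLLOW(C): in R::=num C false, C is followed by false with FIRST {false}. Thus FOLLOW(C) = {false}.
FOLLOW(S): in E::=S num, S is followed by num with FIRST {num}; in H::=R S, the suffix after S is empty, so FOLLOW(S) ⊇ FOLLOW(H) = {false, num}. Thus FOLLOW(S) = {$, false, num}.
FOLLOW(E): in S::=H num E, the suffix after E is empty, so FOLLOW(E) ⊇ FOLLOW(S) = {$, false, num}; in R::=E false false H, E is followed by false false H with FIRST {false}. Thus FOLLOW(E) = {$, false, num}.
FOLLOW(R): in C::=R, the suffix after R is empty, so FOLLOW(R) ⊇ FOLLOW(C) = {false}; in C::=R false, R is followed by false with FIRST {false}; in H::=R, the suffix after R is empty, so FOLLOW(R) ⊇ FOLLOW(H) = {false, num}; in H::=R S, R is followed by S with FIRST {false, num}. Thus FOLLOW(R) = {false, num}.
FOLLOW(H): in S::=H num, H is followed by num with FIRST {num}; in S::=H num E, H is followed by num E with FIRST {num}; in C::=H, the suffix after H is empty, so FOLLOW(H) ⊇ FOLLOW(C) = {false}; in R::=E false false H, the suffix after H is empty, so FOLLOW(H) ⊇ FOLLOW(R) = {false, num}. Thus FOLLOW(H) = {false, num}.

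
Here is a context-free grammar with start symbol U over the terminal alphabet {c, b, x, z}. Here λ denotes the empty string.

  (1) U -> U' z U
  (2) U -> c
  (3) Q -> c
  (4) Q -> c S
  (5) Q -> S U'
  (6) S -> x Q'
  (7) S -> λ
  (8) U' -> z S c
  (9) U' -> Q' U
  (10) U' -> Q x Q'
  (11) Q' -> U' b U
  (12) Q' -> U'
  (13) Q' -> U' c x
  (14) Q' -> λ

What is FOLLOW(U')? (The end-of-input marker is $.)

{b, c, x, z}

FIRST(S) = {λ, x}
FIRST(U) = {c, x, z}  (via U' z U)
FIRST(Q) = {c, x, z}  (via S U')
FIRST(U') = {c, x, z}  (via Q' U, Q x Q')
FIRST(Q') = {λ, c, x, z}  (via U' b U, U', U' c x)
FOLLOW(U) includes $ since U is the start symbol.
FOLLOW(Q): in U'->Q x Q', Q is followed by x Q' with FIRST {x}. Thus FOLLOW(Q) = {x}.
FOLLOW(S): in Q->c S, the suffix after S is empty, so FOLLOW(S) ⊇ FOLLOW(Q) = {x}; in Q->S U', S is followed by U' with FIRST {c, x, z}; in U'->z S c, S is followed by c with FIRST {c}. Thus FOLLOW(S) = {c, x, z}.
FOLLOW(U): in U->U' z U, the suffix after U is empty (adds nothing new); in U'->Q' U, the suffix after U is empty, so FOLLOW(U) ⊇ FOLLOW(U') = {b, c, x, z}; in Q'->U' b U, the suffix after U is empty, so FOLLOW(U) ⊇ FOLLOW(Q') = {b, c, x, z}. Thus FOLLOW(U) = {$, b, c, x, z}.
FOLLOW(U'): in U->U' z U, U' is followed by z U with FIRST {z}; in Q->S U', the suffix after U' is empty, so FOLLOW(U') ⊇ FOLLOW(Q) = {x}; in Q'->U' b U, U' is followed by b U with FIRST {b}; in Q'->U', the suffix after U' is empty, so FOLLOW(U') ⊇ FOLLOW(Q') = {b, c, x, z}; in Q'->U' c x, U' is followed by c x with FIRST {c}. Thus FOLLOW(U') = {b, c, x, z}.
FOLLOW(Q'): in S->x Q', the suffix after Q' is empty, so FOLLOW(Q') ⊇ FOLLOW(S) = {c, x, z}; in U'->Q' U, Q' is followed by U with FIRST {c, x, z}; in U'->Q x Q', the suffix after Q' is empty, so FOLLOW(Q') ⊇ FOLLOW(U') = {b, c, x, z}. Thus FOLLOW(Q') = {b, c, x, z}.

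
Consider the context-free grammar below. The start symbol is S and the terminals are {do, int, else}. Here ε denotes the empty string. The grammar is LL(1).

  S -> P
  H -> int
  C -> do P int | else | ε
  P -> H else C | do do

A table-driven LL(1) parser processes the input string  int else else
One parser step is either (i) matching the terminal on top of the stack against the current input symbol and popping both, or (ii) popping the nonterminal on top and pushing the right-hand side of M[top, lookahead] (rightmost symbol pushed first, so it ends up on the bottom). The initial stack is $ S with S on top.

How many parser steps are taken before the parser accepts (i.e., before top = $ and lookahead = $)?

step 1: stack=$ S  input=int else else $  — expand S -> P
step 2: stack=$ P  input=int else else $  — expand P -> H else C
step 3: stack=$ C else H  input=int else else $  — expand H -> int
step 4: stack=$ C else int  input=int else else $  — match int
step 5: stack=$ C else  input=else else $  — match else
step 6: stack=$ C  input=else $  — expand C -> else
step 7: stack=$ else  input=else $  — match else
Accept reached after 7 steps.

7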